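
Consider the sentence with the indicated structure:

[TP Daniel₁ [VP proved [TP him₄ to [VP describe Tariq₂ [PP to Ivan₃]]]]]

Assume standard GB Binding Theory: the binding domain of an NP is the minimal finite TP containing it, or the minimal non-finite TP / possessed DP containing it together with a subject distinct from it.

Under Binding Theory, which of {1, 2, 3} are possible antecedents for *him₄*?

none

*him* is a pronoun, so Principle B applies: it must be free in its binding domain.
Binding domain of *him₄*: the matrix TP, whose subject is Daniel₁.
*Daniel₁* c-commands the pronoun within its binding domain → coindexation would violate Principle B.
*Tariq₂*: the pronoun c-commands this R-expression → coindexation would violate Principle C on *Tariq₂*.
*Ivan₃*: the pronoun c-commands this R-expression → coindexation would violate Principle C on *Ivan₃*.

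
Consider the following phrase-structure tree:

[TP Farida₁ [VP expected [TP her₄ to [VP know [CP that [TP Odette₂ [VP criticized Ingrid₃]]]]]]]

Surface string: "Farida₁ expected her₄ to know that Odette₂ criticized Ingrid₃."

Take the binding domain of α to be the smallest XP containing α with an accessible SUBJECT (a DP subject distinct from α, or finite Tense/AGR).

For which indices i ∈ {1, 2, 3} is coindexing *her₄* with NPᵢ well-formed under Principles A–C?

*her* is a pronoun, so Principle B applies: it must be free in its binding domain.
Binding domain of *her₄*: the matrix TP, whose subject is Farida₁.
*Farida₁* c-commands the pronoun within its binding domain → coindexation would violate Principle B.
*Odette₂*: the pronoun c-commands this R-expression → coindexation would violate Principle C on *Odette₂*.
*Ingrid₃*: the pronoun c-commands this R-expression → coindexation would violate Principle C on *Ingrid₃*.

none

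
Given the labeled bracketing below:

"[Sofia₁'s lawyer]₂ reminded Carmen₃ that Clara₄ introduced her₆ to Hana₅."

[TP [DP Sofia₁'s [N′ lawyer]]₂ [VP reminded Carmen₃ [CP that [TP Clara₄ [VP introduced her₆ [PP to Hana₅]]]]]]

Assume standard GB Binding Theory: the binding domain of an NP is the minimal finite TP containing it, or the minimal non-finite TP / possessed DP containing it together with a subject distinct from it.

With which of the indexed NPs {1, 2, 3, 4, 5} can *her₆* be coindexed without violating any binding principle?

*her* is a pronoun, so Principle B applies: it must be free in its binding domain.
Binding domain of *her₆*: the embedded TP, whose subject is Clara₄.
*Sofia₁* and the pronoun do not c-command one another → neither Principle B nor Principle C is at stake; coindexation permitted.
*[Sofia₁'s lawyer]₂* c-commands the pronoun but from outside its binding domain, and is not c-commanded by it → coindexation permitted.
*Carmen₃* c-commands the pronoun but from outside its binding domain, and is not c-commanded by it → coindexation permitted.
*Clara₄* c-commands the pronoun within its binding domain → coindexation would violate Principle B.
*Hana₅*: the pronoun c-commands this R-expression → coindexation would violate Principle C on *Hana₅*.

{1, 2, 3}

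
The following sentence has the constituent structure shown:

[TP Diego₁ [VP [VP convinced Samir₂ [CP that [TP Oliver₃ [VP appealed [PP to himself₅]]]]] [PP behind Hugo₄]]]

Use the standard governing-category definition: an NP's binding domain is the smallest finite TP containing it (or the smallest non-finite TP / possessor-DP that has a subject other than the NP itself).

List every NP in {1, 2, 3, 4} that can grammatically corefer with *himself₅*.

*himself* is an anaphor, so Principle A applies: it must be bound in its binding domain.
Binding domain of *himself₅*: the embedded TP, whose subject is Oliver₃.
*Diego₁* c-commands the anaphor but is outside its binding domain → cannot satisfy Principle A.
*Samir₂* c-commands the anaphor but is outside its binding domain → cannot satisfy Principle A.
*Oliver₃* c-commands the anaphor within its binding domain → licit binder.
*Hugo₄* does not c-command the anaphor → cannot bind it.

{3}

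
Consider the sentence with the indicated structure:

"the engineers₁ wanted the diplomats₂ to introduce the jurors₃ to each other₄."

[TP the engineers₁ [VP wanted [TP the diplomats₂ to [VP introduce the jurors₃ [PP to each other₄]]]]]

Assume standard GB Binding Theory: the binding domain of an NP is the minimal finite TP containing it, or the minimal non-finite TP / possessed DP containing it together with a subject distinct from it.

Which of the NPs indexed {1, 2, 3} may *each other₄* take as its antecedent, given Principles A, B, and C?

*each other* is an anaphor, so Principle A applies: it must be bound in its binding domain.
Binding domain of *each other₄*: the embedded TP, whose subject is the diplomats₂.
*the engineers₁* c-commands the anaphor but is outside its binding domain → cannot satisfy Principle A.
*the diplomats₂* c-commands the anaphor within its binding domain → licit binder.
*the jurors₃* c-commands the anaphor within its binding domain → licit binder.

{2, 3}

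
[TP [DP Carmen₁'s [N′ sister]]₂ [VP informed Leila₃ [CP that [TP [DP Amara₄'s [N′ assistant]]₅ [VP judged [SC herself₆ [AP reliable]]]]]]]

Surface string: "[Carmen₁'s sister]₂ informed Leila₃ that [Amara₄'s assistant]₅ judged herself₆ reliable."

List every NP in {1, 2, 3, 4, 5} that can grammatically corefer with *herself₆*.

{5}

*herself* is an anaphor, so Principle A applies: it must be bound in its binding domain.
Binding domain of *herself₆*: the embedded TP, whose subject is [Amara₄'s assistant]₅.
*Carmen₁* does not c-command the anaphor → cannot bind it.
*[Carmen₁'s sister]₂* c-commands the anaphor but is outside its binding domain → cannot satisfy Principle A.
*Leila₃* c-commands the anaphor but is outside its binding domain → cannot satisfy Principle A.
*Amara₄* does not c-command the anaphor → cannot bind it.
*[Amara₄'s assistant]₅* c-commands the anaphor within its binding domain → licit binder.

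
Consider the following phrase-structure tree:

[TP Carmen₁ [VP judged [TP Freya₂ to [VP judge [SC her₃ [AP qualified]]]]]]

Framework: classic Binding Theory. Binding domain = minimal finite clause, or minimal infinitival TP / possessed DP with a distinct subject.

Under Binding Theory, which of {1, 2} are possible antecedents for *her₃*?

{1}

*her* is a pronoun, so Principle B applies: it must be free in its binding domain.
Binding domain of *her₃*: the embedded TP, whose subject is Freya₂.
*Carmen₁* c-commands the pronoun but from outside its binding domain, and is not c-commanded by it → coindexation permitted.
*Freya₂* c-commands the pronoun within its binding domain → coindexation would violate Principle B.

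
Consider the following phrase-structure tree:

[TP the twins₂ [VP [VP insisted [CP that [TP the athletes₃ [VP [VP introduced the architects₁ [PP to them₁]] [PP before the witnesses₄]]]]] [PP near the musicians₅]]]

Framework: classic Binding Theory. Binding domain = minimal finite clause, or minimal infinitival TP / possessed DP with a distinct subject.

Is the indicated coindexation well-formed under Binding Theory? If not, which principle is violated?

Principle B

The two coindexed NPs are *the architects₁* and *them₁*.
*them₁* is a pronoun. Its binding domain is the embedded TP, whose subject is the athletes₃.
*the architects₁* c-commands it within that domain and carries the same index.
The pronoun is locally bound → Principle B violation.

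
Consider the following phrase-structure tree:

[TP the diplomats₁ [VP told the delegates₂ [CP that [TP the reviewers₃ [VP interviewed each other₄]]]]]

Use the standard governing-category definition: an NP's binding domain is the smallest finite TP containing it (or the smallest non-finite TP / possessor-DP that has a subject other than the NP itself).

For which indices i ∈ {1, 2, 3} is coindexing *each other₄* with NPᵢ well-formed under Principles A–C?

*each other* is an anaphor, so Principle A applies: it must be bound in its binding domain.
Binding domain of *each other₄*: the embedded TP, whose subject is the reviewers₃.
*the diplomats₁* c-commands the anaphor but is outside its binding domain → cannot satisfy Principle A.
*the delegates₂* c-commands the anaphor but is outside its binding domain → cannot satisfy Principle A.
*the reviewers₃* c-commands the anaphor within its binding domain → licit binder.

{3}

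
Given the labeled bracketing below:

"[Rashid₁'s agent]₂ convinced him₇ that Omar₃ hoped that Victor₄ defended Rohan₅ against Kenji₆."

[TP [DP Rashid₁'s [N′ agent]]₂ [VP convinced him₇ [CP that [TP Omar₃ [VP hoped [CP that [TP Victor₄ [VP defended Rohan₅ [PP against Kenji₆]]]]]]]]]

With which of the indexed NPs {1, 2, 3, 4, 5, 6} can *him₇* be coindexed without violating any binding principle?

*him* is a pronoun, so Principle B applies: it must be free in its binding domain.
Binding domain of *him₇*: the matrix TP, whose subject is [Rashid₁'s agent]₂.
*Rashid₁* and the pronoun do not c-command one another → neither Principle B nor Principle C is at stake; coindexation permitted.
*[Rashid₁'s agent]₂* c-commands the pronoun within its binding domain → coindexation would violate Principle B.
*Omar₃*: the pronoun c-commands this R-expression → coindexation would violate Principle C on *Omar₃*.
*Victor₄*: the pronoun c-commands this R-expression → coindexation would violate Principle C on *Victor₄*.
*Rohan₅*: the pronoun c-commands this R-expression → coindexation would violate Principle C on *Rohan₅*.
*Kenji₆*: the pronoun c-commands this R-expression → coindexation would violate Principle C on *Kenji₆*.

{1}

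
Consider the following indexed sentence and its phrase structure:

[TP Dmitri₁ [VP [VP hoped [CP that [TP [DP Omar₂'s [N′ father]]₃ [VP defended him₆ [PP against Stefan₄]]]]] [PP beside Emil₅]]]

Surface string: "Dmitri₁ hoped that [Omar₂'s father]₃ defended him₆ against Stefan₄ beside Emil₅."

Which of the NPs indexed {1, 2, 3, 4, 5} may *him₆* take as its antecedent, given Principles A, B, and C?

*him* is a pronoun, so Principle B applies: it must be free in its binding domain.
Binding domain of *him₆*: the embedded TP, whose subject is [Omar₂'s father]₃.
*Dmitri₁* c-commands the pronoun but from outside its binding domain, and is not c-commanded by it → coindexation permitted.
*Omar₂* and the pronoun do not c-command one another → neither Principle B nor Principle C is at stake; coindexation permitted.
*[Omar₂'s father]₃* c-commands the pronoun within its binding domain → coindexation would violate Principle B.
*Stefan₄*: the pronoun c-commands this R-expression → coindexation would violate Principle C on *Stefan₄*.
*Emil₅* and the pronoun do not c-command one another → neither Principle B nor Principle C is at stake; coindexation permitted.

{1, 2, 5}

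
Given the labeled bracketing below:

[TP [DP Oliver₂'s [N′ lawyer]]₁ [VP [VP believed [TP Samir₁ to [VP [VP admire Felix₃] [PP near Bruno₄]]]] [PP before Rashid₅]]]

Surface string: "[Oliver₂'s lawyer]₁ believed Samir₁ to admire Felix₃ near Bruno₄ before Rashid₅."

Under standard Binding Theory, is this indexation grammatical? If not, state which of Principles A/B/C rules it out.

Principle C

The two coindexed NPs are *[Oliver₂'s lawyer]₁* and *Samir₁*.
*Samir₁* is an R-expression. Principle C requires it to be free everywhere.
*[Oliver₂'s lawyer]₁* c-commands it and carries the same index.
The R-expression is bound → Principle C violation.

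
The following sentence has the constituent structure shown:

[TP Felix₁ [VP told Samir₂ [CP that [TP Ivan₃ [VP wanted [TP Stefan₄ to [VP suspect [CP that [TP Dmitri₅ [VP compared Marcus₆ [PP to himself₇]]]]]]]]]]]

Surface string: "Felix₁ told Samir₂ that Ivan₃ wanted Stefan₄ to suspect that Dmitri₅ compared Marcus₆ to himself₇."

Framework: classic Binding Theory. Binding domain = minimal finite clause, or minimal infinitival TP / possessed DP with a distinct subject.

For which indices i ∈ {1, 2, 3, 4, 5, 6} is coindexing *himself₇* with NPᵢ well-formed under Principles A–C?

{5, 6}

*himself* is an anaphor, so Principle A applies: it must be bound in its binding domain.
Binding domain of *himself₇*: the embedded TP, whose subject is Dmitri₅.
*Felix₁* c-commands the anaphor but is outside its binding domain → cannot satisfy Principle A.
*Samir₂* c-commands the anaphor but is outside its binding domain → cannot satisfy Principle A.
*Ivan₃* c-commands the anaphor but is outside its binding domain → cannot satisfy Principle A.
*Stefan₄* c-commands the anaphor but is outside its binding domain → cannot satisfy Principle A.
*Dmitri₅* c-commands the anaphor within its binding domain → licit binder.
*Marcus₆* c-commands the anaphor within its binding domain → licit binder.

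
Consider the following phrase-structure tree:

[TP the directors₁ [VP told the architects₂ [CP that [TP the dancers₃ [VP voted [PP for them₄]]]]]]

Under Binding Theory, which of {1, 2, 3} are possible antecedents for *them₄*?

{1, 2}

*them* is a pronoun, so Principle B applies: it must be free in its binding domain.
Binding domain of *them₄*: the embedded TP, whose subject is the dancers₃.
*the directors₁* c-commands the pronoun but from outside its binding domain, and is not c-commanded by it → coindexation permitted.
*the architects₂* c-commands the pronoun but from outside its binding domain, and is not c-commanded by it → coindexation permitted.
*the dancers₃* c-commands the pronoun within its binding domain → coindexation would violate Principle B.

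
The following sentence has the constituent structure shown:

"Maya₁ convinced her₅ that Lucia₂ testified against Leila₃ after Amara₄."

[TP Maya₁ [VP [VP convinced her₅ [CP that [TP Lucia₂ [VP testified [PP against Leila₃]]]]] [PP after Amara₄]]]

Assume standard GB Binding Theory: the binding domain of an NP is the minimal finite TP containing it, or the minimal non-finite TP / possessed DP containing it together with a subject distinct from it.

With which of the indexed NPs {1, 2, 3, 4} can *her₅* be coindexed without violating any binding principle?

{4}

*her* is a pronoun, so Principle B applies: it must be free in its binding domain.
Binding domain of *her₅*: the matrix TP, whose subject is Maya₁.
*Maya₁* c-commands the pronoun within its binding domain → coindexation would violate Principle B.
*Lucia₂*: the pronoun c-commands this R-expression → coindexation would violate Principle C on *Lucia₂*.
*Leila₃*: the pronoun c-commands this R-expression → coindexation would violate Principle C on *Leila₃*.
*Amara₄* and the pronoun do not c-command one another → neither Principle B nor Principle C is at stake; coindexation permitted.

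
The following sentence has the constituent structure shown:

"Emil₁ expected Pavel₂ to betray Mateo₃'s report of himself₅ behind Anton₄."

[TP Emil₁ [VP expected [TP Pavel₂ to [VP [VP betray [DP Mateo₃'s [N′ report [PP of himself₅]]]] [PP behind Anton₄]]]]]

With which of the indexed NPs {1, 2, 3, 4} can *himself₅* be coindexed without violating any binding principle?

*himself* is an anaphor, so Principle A applies: it must be bound in its binding domain.
Binding domain of *himself₅*: the possessed DP, whose subject is Mateo₃.
*Emil₁* c-commands the anaphor but is outside its binding domain → cannot satisfy Principle A.
*Pavel₂* c-commands the anaphor but is outside its binding domain → cannot satisfy Principle A.
*Mateo₃* c-commands the anaphor within its binding domain → licit binder.
*Anton₄* does not c-command the anaphor → cannot bind it.

{3}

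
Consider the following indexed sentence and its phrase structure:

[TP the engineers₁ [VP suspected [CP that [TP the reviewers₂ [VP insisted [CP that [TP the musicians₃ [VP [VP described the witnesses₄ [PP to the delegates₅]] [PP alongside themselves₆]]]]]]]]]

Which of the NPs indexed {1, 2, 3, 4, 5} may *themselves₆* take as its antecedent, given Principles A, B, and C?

{3}

*themselves* is an anaphor, so Principle A applies: it must be bound in its binding domain.
Binding domain of *themselves₆*: the embedded TP, whose subject is the musicians₃.
*the engineers₁* c-commands the anaphor but is outside its binding domain → cannot satisfy Principle A.
*the reviewers₂* c-commands the anaphor but is outside its binding domain → cannot satisfy Principle A.
*the musicians₃* c-commands the anaphor within its binding domain → licit binder.
*the witnesses₄* does not c-command the anaphor → cannot bind it.
*the delegates₅* does not c-command the anaphor → cannot bind it.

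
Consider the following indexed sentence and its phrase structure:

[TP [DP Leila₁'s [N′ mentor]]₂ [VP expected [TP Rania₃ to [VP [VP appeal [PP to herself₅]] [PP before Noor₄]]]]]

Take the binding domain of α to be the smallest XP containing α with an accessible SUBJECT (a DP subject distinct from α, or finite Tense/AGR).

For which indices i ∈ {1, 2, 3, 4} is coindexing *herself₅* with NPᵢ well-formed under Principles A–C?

*herself* is an anaphor, so Principle A applies: it must be bound in its binding domain.
Binding domain of *herself₅*: the embedded TP, whose subject is Rania₃.
*Leila₁* does not c-command the anaphor → cannot bind it.
*[Leila₁'s mentor]₂* c-commands the anaphor but is outside its binding domain → cannot satisfy Principle A.
*Rania₃* c-commands the anaphor within its binding domain → licit binder.
*Noor₄* does not c-command the anaphor → cannot bind it.

{3}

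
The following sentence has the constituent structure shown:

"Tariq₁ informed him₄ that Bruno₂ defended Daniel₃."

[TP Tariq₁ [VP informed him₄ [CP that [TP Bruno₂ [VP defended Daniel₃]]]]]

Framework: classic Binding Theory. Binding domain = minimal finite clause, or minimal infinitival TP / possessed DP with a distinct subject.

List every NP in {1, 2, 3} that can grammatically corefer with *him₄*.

*him* is a pronoun, so Principle B applies: it must be free in its binding domain.
Binding domain of *him₄*: the matrix TP, whose subject is Tariq₁.
*Tariq₁* c-commands the pronoun within its binding domain → coindexation would violate Principle B.
*Bruno₂*: the pronoun c-commands this R-expression → coindexation would violate Principle C on *Bruno₂*.
*Daniel₃*: the pronoun c-commands this R-expression → coindexation would violate Principle C on *Daniel₃*.

none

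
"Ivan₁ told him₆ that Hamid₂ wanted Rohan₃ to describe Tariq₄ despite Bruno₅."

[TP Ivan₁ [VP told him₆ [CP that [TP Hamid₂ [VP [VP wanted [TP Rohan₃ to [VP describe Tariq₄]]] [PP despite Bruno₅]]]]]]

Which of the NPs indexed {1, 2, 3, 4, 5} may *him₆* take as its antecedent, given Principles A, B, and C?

*him* is a pronoun, so Principle B applies: it must be free in its binding domain.
Binding domain of *him₆*: the matrix TP, whose subject is Ivan₁.
*Ivan₁* c-commands the pronoun within its binding domain → coindexation would violate Principle B.
*Hamid₂*: the pronoun c-commands this R-expression → coindexation would violate Principle C on *Hamid₂*.
*Rohan₃*: the pronoun c-commands this R-expression → coindexation would violate Principle C on *Rohan₃*.
*Tariq₄*: the pronoun c-commands this R-expression → coindexation would violate Principle C on *Tariq₄*.
*Bruno₅*: the pronoun c-commands this R-expression → coindexation would violate Principle C on *Bruno₅*.

none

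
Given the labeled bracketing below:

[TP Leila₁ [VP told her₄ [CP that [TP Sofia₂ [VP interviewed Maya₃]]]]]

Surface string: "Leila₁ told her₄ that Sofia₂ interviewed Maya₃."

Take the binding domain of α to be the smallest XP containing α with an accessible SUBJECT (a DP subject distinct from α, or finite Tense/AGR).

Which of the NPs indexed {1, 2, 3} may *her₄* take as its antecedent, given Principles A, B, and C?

*her* is a pronoun, so Principle B applies: it must be free in its binding domain.
Binding domain of *her₄*: the matrix TP, whose subject is Leila₁.
*Leila₁* c-commands the pronoun within its binding domain → coindexation would violate Principle B.
*Sofia₂*: the pronoun c-commands this R-expression → coindexation would violate Principle C on *Sofia₂*.
*Maya₃*: the pronoun c-commands this R-expression → coindexation would violate Principle C on *Maya₃*.

none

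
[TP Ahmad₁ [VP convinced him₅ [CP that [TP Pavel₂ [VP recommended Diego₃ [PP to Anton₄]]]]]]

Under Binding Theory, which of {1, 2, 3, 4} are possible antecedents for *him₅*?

*him* is a pronoun, so Principle B applies: it must be free in its binding domain.
Binding domain of *him₅*: the matrix TP, whose subject is Ahmad₁.
*Ahmad₁* c-commands the pronoun within its binding domain → coindexation would violate Principle B.
*Pavel₂*: the pronoun c-commands this R-expression → coindexation would violate Principle C on *Pavel₂*.
*Diego₃*: the pronoun c-commands this R-expression → coindexation would violate Principle C on *Diego₃*.
*Anton₄*: the pronoun c-commands this R-expression → coindexation would violate Principle C on *Anton₄*.

none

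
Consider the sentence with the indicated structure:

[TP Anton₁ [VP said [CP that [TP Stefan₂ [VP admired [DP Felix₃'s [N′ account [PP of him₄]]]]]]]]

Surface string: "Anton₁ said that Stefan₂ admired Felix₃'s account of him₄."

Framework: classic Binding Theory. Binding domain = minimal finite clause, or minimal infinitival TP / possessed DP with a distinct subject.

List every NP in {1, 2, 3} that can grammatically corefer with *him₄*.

{1, 2}

*him* is a pronoun, so Principle B applies: it must be free in its binding domain.
Binding domain of *him₄*: the possessed DP, whose subject is Felix₃.
*Anton₁* c-commands the pronoun but from outside its binding domain, and is not c-commanded by it → coindexation permitted.
*Stefan₂* c-commands the pronoun but from outside its binding domain, and is not c-commanded by it → coindexation permitted.
*Felix₃* c-commands the pronoun within its binding domain → coindexation would violate Principle B.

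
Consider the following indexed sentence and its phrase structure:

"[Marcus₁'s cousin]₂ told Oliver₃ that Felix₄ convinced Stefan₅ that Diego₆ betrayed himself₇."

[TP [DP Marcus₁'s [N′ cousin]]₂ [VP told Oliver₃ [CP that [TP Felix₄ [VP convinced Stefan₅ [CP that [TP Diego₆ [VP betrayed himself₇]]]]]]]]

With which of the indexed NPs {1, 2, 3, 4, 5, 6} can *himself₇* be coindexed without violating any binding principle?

{6}

*himself* is an anaphor, so Principle A applies: it must be bound in its binding domain.
Binding domain of *himself₇*: the embedded TP, whose subject is Diego₆.
*Marcus₁* does not c-command the anaphor → cannot bind it.
*[Marcus₁'s cousin]₂* c-commands the anaphor but is outside its binding domain → cannot satisfy Principle A.
*Oliver₃* c-commands the anaphor but is outside its binding domain → cannot satisfy Principle A.
*Felix₄* c-commands the anaphor but is outside its binding domain → cannot satisfy Principle A.
*Stefan₅* c-commands the anaphor but is outside its binding domain → cannot satisfy Principle A.
*Diego₆* c-commands the anaphor within its binding domain → licit binder.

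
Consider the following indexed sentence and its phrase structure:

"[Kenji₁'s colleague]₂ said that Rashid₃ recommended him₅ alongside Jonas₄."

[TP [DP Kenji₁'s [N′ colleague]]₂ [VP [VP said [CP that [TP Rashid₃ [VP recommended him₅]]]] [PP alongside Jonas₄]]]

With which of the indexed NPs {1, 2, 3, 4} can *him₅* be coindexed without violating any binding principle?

*him* is a pronoun, so Principle B applies: it must be free in its binding domain.
Binding domain of *him₅*: the embedded TP, whose subject is Rashid₃.
*Kenji₁* and the pronoun do not c-command one another → neither Principle B nor Principle C is at stake; coindexation permitted.
*[Kenji₁'s colleague]₂* c-commands the pronoun but from outside its binding domain, and is not c-commanded by it → coindexation permitted.
*Rashid₃* c-commands the pronoun within its binding domain → coindexation would violate Principle B.
*Jonas₄* and the pronoun do not c-command one another → neither Principle B nor Principle C is at stake; coindexation permitted.

{1, 2, 4}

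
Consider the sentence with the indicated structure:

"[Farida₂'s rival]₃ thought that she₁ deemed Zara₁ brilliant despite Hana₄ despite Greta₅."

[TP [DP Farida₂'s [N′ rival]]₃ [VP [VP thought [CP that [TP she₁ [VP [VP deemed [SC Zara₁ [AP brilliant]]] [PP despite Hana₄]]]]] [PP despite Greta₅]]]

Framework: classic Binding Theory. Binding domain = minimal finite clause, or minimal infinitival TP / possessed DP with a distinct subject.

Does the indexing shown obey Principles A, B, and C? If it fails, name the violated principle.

The two coindexed NPs are *she₁* and *Zara₁*.
*Zara₁* is an R-expression. Principle C requires it to be free everywhere.
*she₁* c-commands it and carries the same index.
The R-expression is bound → Principle C violation.

Principle C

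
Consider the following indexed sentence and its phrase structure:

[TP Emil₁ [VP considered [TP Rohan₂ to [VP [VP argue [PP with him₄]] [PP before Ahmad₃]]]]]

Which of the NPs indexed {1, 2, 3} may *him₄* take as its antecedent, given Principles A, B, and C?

*him* is a pronoun, so Principle B applies: it must be free in its binding domain.
Binding domain of *him₄*: the embedded TP, whose subject is Rohan₂.
*Emil₁* c-commands the pronoun but from outside its binding domain, and is not c-commanded by it → coindexation permitted.
*Rohan₂* c-commands the pronoun within its binding domain → coindexation would violate Principle B.
*Ahmad₃* and the pronoun do not c-command one another → neither Principle B nor Principle C is at stake; coindexation permitted.

{1, 3}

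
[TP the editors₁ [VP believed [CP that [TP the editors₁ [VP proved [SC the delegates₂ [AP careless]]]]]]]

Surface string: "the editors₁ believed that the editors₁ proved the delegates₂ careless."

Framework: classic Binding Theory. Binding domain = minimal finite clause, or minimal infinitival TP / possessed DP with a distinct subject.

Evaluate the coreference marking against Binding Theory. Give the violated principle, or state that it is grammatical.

The two coindexed NPs are *the editors₁* (the higher occurrence) and *the editors₁* (the lower occurrence).
*the editors₁* (the lower occurrence) is an R-expression. Principle C requires it to be free everywhere.
*the editors₁* (the higher occurrence) c-commands it and carries the same index.
The R-expression is bound → Principle C violation.

Principle C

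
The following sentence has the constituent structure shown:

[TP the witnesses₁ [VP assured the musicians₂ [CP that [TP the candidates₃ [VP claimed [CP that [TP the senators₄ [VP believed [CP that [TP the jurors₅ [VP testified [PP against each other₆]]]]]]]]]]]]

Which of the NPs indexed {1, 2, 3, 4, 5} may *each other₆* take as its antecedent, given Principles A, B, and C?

*each other* is an anaphor, so Principle A applies: it must be bound in its binding domain.
Binding domain of *each other₆*: the embedded TP, whose subject is the jurors₅.
*the witnesses₁* c-commands the anaphor but is outside its binding domain → cannot satisfy Principle A.
*the musicians₂* c-commands the anaphor but is outside its binding domain → cannot satisfy Principle A.
*the candidates₃* c-commands the anaphor but is outside its binding domain → cannot satisfy Principle A.
*the senators₄* c-commands the anaphor but is outside its binding domain → cannot satisfy Principle A.
*the jurors₅* c-commands the anaphor within its binding domain → licit binder.

{5}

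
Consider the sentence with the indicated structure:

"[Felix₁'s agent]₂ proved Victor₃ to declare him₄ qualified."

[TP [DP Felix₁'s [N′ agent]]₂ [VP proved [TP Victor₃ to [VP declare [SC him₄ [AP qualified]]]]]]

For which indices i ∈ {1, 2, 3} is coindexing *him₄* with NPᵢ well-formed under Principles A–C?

*him* is a pronoun, so Principle B applies: it must be free in its binding domain.
Binding domain of *him₄*: the embedded TP, whose subject is Victor₃.
*Felix₁* and the pronoun do not c-command one another → neither Principle B nor Principle C is at stake; coindexation permitted.
*[Felix₁'s agent]₂* c-commands the pronoun but from outside its binding domain, and is not c-commanded by it → coindexation permitted.
*Victor₃* c-commands the pronoun within its binding domain → coindexation would violate Principle B.

{1, 2}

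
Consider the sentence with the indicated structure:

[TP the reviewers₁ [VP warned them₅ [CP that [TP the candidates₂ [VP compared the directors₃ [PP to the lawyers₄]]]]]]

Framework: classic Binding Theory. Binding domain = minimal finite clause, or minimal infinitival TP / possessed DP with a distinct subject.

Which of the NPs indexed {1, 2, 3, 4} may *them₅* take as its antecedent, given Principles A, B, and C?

none

*them* is a pronoun, so Principle B applies: it must be free in its binding domain.
Binding domain of *them₅*: the matrix TP, whose subject is the reviewers₁.
*the reviewers₁* c-commands the pronoun within its binding domain → coindexation would violate Principle B.
*the candidates₂*: the pronoun c-commands this R-expression → coindexation would violate Principle C on *the candidates₂*.
*the directors₃*: the pronoun c-commands this R-expression → coindexation would violate Principle C on *the directors₃*.
*the lawyers₄*: the pronoun c-commands this R-expression → coindexation would violate Principle C on *the lawyers₄*.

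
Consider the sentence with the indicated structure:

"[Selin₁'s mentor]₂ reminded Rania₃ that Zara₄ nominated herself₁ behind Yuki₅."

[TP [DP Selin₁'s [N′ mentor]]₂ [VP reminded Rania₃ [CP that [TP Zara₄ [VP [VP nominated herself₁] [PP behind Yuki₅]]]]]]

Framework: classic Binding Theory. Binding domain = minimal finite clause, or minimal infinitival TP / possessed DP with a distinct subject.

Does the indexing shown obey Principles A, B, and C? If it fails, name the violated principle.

The two coindexed NPs are *Selin₁* and *herself₁*.
*herself₁* is an anaphor. Principle A requires it to be bound within its binding domain — the embedded TP, whose subject is Zara₄.
Within that domain it is c-commanded by *Zara₄*, which does not share its index.
*Selin₁* does not c-command the anaphor at all.
The anaphor is unbound in its domain → Principle A violation.

Principle A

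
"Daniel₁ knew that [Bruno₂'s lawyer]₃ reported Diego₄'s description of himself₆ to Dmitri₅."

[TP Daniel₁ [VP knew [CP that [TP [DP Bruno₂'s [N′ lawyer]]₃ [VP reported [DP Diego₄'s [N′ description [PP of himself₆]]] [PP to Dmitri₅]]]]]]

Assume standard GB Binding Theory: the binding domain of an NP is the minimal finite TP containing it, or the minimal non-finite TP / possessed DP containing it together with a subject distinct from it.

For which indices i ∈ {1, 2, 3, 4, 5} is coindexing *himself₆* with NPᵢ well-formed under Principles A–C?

*himself* is an anaphor, so Principle A applies: it must be bound in its binding domain.
Binding domain of *himself₆*: the possessed DP, whose subject is Diego₄.
*Daniel₁* c-commands the anaphor but is outside its binding domain → cannot satisfy Principle A.
*Bruno₂* does not c-command the anaphor → cannot bind it.
*[Bruno₂'s lawyer]₃* c-commands the anaphor but is outside its binding domain → cannot satisfy Principle A.
*Diego₄* c-commands the anaphor within its binding domain → licit binder.
*Dmitri₅* does not c-command the anaphor → cannot bind it.

{4}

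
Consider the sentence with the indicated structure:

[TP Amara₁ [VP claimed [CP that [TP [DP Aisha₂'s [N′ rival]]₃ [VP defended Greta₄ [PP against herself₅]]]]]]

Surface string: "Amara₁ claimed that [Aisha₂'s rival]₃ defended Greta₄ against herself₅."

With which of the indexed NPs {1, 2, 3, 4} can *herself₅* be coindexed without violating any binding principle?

*herself* is an anaphor, so Principle A applies: it must be bound in its binding domain.
Binding domain of *herself₅*: the embedded TP, whose subject is [Aisha₂'s rival]₃.
*Amara₁* c-commands the anaphor but is outside its binding domain → cannot satisfy Principle A.
*Aisha₂* does not c-command the anaphor → cannot bind it.
*[Aisha₂'s rival]₃* c-commands the anaphor within its binding domain → licit binder.
*Greta₄* c-commands the anaphor within its binding domain → licit binder.

{3, 4}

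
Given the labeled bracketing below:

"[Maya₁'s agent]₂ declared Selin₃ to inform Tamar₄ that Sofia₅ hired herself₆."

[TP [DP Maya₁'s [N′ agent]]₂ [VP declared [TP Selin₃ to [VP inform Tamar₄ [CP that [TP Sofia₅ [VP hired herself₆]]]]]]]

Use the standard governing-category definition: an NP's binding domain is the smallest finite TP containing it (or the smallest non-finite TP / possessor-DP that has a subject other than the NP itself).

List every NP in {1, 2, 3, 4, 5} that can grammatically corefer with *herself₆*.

*herself* is an anaphor, so Principle A applies: it must be bound in its binding domain.
Binding domain of *herself₆*: the embedded TP, whose subject is Sofia₅.
*Maya₁* does not c-command the anaphor → cannot bind it.
*[Maya₁'s agent]₂* c-commands the anaphor but is outside its binding domain → cannot satisfy Principle A.
*Selin₃* c-commands the anaphor but is outside its binding domain → cannot satisfy Principle A.
*Tamar₄* c-commands the anaphor but is outside its binding domain → cannot satisfy Principle A.
*Sofia₅* c-commands the anaphor within its binding domain → licit binder.

{5}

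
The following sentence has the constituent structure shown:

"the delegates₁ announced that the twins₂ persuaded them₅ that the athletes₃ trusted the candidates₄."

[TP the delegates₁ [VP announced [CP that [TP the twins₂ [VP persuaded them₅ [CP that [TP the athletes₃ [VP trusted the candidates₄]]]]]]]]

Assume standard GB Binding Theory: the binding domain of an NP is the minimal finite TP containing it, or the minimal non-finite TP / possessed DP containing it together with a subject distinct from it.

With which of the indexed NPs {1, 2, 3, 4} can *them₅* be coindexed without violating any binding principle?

{1}

*them* is a pronoun, so Principle B applies: it must be free in its binding domain.
Binding domain of *them₅*: the embedded TP, whose subject is the twins₂.
*the delegates₁* c-commands the pronoun but from outside its binding domain, and is not c-commanded by it → coindexation permitted.
*the twins₂* c-commands the pronoun within its binding domain → coindexation would violate Principle B.
*the athletes₃*: the pronoun c-commands this R-expression → coindexation would violate Principle C on *the athletes₃*.
*the candidates₄*: the pronoun c-commands this R-expression → coindexation would violate Principle C on *the candidates₄*.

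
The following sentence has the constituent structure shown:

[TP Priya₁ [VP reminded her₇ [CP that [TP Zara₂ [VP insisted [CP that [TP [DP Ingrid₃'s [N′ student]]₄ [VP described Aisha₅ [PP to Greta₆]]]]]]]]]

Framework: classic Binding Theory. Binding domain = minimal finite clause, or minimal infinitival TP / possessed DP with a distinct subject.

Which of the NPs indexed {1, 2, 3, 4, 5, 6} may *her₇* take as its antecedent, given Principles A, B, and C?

none

*her* is a pronoun, so Principle B applies: it must be free in its binding domain.
Binding domain of *her₇*: the matrix TP, whose subject is Priya₁.
*Priya₁* c-commands the pronoun within its binding domain → coindexation would violate Principle B.
*Zara₂*: the pronoun c-commands this R-expression → coindexation would violate Principle C on *Zara₂*.
*Ingrid₃*: the pronoun c-commands this R-expression → coindexation would violate Principle C on *Ingrid₃*.
*[Ingrid₃'s student]₄*: the pronoun c-commands this R-expression → coindexation would violate Principle C on *[Ingrid₃'s student]₄*.
*Aisha₅*: the pronoun c-commands this R-expression → coindexation would violate Principle C on *Aisha₅*.
*Greta₆*: the pronoun c-commands this R-expression → coindexation would violate Principle C on *Greta₆*.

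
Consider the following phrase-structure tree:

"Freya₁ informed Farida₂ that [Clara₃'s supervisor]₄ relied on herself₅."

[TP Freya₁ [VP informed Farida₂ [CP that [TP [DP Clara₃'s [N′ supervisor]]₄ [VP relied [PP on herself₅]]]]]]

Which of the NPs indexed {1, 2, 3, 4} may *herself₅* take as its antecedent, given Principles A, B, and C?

{4}

*herself* is an anaphor, so Principle A applies: it must be bound in its binding domain.
Binding domain of *herself₅*: the embedded TP, whose subject is [Clara₃'s supervisor]₄.
*Freya₁* c-commands the anaphor but is outside its binding domain → cannot satisfy Principle A.
*Farida₂* c-commands the anaphor but is outside its binding domain → cannot satisfy Principle A.
*Clara₃* does not c-command the anaphor → cannot bind it.
*[Clara₃'s supervisor]₄* c-commands the anaphor within its binding domain → licit binder.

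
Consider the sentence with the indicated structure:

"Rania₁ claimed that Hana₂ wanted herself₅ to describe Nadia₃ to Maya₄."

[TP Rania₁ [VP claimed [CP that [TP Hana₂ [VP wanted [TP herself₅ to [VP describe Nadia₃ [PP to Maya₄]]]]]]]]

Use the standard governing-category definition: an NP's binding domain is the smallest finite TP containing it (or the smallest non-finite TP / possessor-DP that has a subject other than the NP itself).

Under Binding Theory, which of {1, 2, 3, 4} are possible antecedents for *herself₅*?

*herself* is an anaphor, so Principle A applies: it must be bound in its binding domain.
Binding domain of *herself₅*: the embedded TP, whose subject is Hana₂.
*Rania₁* c-commands the anaphor but is outside its binding domain → cannot satisfy Principle A.
*Hana₂* c-commands the anaphor within its binding domain → licit binder.
*Nadia₃* does not c-command the anaphor → cannot bind it.
*Maya₄* does not c-command the anaphor → cannot bind it.

{2}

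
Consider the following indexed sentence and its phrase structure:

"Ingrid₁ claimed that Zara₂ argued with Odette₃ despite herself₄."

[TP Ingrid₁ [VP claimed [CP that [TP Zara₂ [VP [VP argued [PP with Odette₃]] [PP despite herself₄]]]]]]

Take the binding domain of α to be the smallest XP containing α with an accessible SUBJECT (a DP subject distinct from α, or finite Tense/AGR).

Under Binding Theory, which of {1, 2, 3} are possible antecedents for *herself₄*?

{2}

*herself* is an anaphor, so Principle A applies: it must be bound in its binding domain.
Binding domain of *herself₄*: the embedded TP, whose subject is Zara₂.
*Ingrid₁* c-commands the anaphor but is outside its binding domain → cannot satisfy Principle A.
*Zara₂* c-commands the anaphor within its binding domain → licit binder.
*Odette₃* does not c-command the anaphor → cannot bind it.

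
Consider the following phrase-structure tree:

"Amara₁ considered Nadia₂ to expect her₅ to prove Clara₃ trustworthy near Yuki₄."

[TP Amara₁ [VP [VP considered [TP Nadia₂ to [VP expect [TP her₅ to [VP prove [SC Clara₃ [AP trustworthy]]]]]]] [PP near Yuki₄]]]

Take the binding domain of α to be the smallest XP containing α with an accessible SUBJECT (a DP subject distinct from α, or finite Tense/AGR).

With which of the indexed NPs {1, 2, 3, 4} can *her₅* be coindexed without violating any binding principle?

*her* is a pronoun, so Principle B applies: it must be free in its binding domain.
Binding domain of *her₅*: the embedded TP, whose subject is Nadia₂.
*Amara₁* c-commands the pronoun but from outside its binding domain, and is not c-commanded by it → coindexation permitted.
*Nadia₂* c-commands the pronoun within its binding domain → coindexation would violate Principle B.
*Clara₃*: the pronoun c-commands this R-expression → coindexation would violate Principle C on *Clara₃*.
*Yuki₄* and the pronoun do not c-command one another → neither Principle B nor Principle C is at stake; coindexation permitted.

{1, 4}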